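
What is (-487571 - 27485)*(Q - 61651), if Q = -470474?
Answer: 274074174000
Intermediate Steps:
(-487571 - 27485)*(Q - 61651) = (-487571 - 27485)*(-470474 - 61651) = -515056*(-532125) = 274074174000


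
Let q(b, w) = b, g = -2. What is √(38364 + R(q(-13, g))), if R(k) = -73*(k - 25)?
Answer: √41138 ≈ 202.82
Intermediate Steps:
R(k) = 1825 - 73*k (R(k) = -73*(-25 + k) = 1825 - 73*k)
√(38364 + R(q(-13, g))) = √(38364 + (1825 - 73*(-13))) = √(38364 + (1825 + 949)) = √(38364 + 2774) = √41138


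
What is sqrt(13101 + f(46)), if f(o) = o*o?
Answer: sqrt(15217) ≈ 123.36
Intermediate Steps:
f(o) = o**2
sqrt(13101 + f(46)) = sqrt(13101 + 46**2) = sqrt(13101 + 2116) = sqrt(15217)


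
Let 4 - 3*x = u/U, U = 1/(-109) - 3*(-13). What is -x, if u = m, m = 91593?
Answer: 9966637/12750 ≈ 781.70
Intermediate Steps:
U = 4250/109 (U = -1/109 + 39 = 4250/109 ≈ 38.991)
u = 91593
x = -9966637/12750 (x = 4/3 - 30531/4250/109 = 4/3 - 30531*109/4250 = 4/3 - ⅓*9983637/4250 = 4/3 - 3327879/4250 = -9966637/12750 ≈ -781.70)
-x = -1*(-9966637/12750) = 9966637/12750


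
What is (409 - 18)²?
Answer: 152881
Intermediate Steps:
(409 - 18)² = 391² = 152881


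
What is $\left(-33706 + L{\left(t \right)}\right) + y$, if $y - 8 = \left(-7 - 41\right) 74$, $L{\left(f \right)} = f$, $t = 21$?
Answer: $-37229$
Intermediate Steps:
$y = -3544$ ($y = 8 + \left(-7 - 41\right) 74 = 8 - 3552 = -3544$)
$\left(-33706 + L{\left(t \right)}\right) + y = \left(-33706 + 21\right) - 3544 = -33685 - 3544 = -37229$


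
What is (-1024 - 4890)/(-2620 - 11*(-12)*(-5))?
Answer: 2957/1640 ≈ 1.8030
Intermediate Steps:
(-1024 - 4890)/(-2620 - 11*(-12)*(-5)) = -5914/(-2620 + 132*(-5)) = -5914/(-2620 - 660) = -5914/(-3280) = -5914*(-1/3280) = 2957/1640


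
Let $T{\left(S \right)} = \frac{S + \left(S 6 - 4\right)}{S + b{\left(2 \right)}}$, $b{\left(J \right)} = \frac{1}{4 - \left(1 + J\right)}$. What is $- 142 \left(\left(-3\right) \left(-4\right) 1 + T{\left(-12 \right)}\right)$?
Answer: $-2840$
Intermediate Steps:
$b{\left(J \right)} = \frac{1}{3 - J}$
$T{\left(S \right)} = \frac{-4 + 7 S}{1 + S}$ ($T{\left(S \right)} = \frac{S + \left(S 6 - 4\right)}{S - \frac{1}{-3 + 2}} = \frac{S + \left(6 S - 4\right)}{S - \frac{1}{-1}} = \frac{S + \left(-4 + 6 S\right)}{S - -1} = \frac{-4 + 7 S}{S + 1} = \frac{-4 + 7 S}{1 + S}$)
$- 142 \left(\left(-3\right) \left(-4\right) 1 + T{\left(-12 \right)}\right) = - 142 \left(\left(-3\right) \left(-4\right) 1 + \frac{-4 + 7 \left(-12\right)}{1 - 12}\right) = - 142 \left(12 \cdot 1 + \frac{-4 - 84}{-11}\right) = - 142 \left(12 - -8\right) = - 142 \left(12 + 8\right) = \left(-142\right) 20 = -2840$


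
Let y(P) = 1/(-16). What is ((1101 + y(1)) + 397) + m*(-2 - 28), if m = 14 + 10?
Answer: 12447/16 ≈ 777.94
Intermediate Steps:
m = 24
y(P) = -1/16
((1101 + y(1)) + 397) + m*(-2 - 28) = ((1101 - 1/16) + 397) + 24*(-2 - 28) = (17615/16 + 397) + 24*(-30) = 23967/16 - 720 = 12447/16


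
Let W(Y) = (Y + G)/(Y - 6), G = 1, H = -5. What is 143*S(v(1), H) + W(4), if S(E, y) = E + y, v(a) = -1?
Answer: -1721/2 ≈ -860.50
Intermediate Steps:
W(Y) = (1 + Y)/(-6 + Y) (W(Y) = (Y + 1)/(Y - 6) = (1 + Y)/(-6 + Y))
143*S(v(1), H) + W(4) = 143*(-1 - 5) + (1 + 4)/(-6 + 4) = 143*(-6) + 5/(-2) = -858 - ½*5 = -858 - 5/2 = -1721/2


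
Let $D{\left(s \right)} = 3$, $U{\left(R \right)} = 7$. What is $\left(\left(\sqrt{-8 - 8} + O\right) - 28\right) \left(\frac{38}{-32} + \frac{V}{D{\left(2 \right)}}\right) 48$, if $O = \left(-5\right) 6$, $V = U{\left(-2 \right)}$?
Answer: $-3190 + 220 i \approx -3190.0 + 220.0 i$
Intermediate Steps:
$V = 7$
$O = -30$
$\left(\left(\sqrt{-8 - 8} + O\right) - 28\right) \left(\frac{38}{-32} + \frac{V}{D{\left(2 \right)}}\right) 48 = \left(\left(\sqrt{-8 - 8} - 30\right) - 28\right) \left(\frac{38}{-32} + \frac{7}{3}\right) 48 = \left(\left(\sqrt{-16} - 30\right) - 28\right) \left(38 \left(- \frac{1}{32}\right) + 7 \cdot \frac{1}{3}\right) 48 = \left(\left(4 i - 30\right) - 28\right) \left(- \frac{19}{16} + \frac{7}{3}\right) 48 = \left(\left(-30 + 4 i\right) - 28\right) \frac{55}{48} \cdot 48 = \left(-58 + 4 i\right) \frac{55}{48} \cdot 48 = \left(- \frac{1595}{24} + \frac{55 i}{12}\right) 48 = -3190 + 220 i$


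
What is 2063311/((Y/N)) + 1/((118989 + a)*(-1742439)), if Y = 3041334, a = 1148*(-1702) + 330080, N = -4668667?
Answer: -311829164330635339793467/98451708267465342 ≈ -3.1673e+6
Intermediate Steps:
a = -1623816 (a = -1953896 + 330080 = -1623816)
2063311/((Y/N)) + 1/((118989 + a)*(-1742439)) = 2063311/((3041334/(-4668667))) + 1/((118989 - 1623816)*(-1742439)) = 2063311/((3041334*(-1/4668667))) - 1/1742439/(-1504827) = 2063311/(-3041334/4668667) - 1/1504827*(-1/1742439) = 2063311*(-4668667/3041334) + 1/2622069253053 = -9632911976437/3041334 + 1/2622069253053 = -311829164330635339793467/98451708267465342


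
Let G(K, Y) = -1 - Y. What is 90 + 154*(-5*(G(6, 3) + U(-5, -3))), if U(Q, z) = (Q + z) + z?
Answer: 11640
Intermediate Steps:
U(Q, z) = Q + 2*z
90 + 154*(-5*(G(6, 3) + U(-5, -3))) = 90 + 154*(-5*((-1 - 1*3) + (-5 + 2*(-3)))) = 90 + 154*(-5*((-1 - 3) + (-5 - 6))) = 90 + 154*(-5*(-4 - 11)) = 90 + 154*(-5*(-15)) = 90 + 154*75 = 90 + 11550 = 11640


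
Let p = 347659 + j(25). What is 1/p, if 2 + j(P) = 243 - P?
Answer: 1/347875 ≈ 2.8746e-6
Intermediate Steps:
j(P) = 241 - P (j(P) = -2 + (243 - P) = 241 - P)
p = 347875 (p = 347659 + (241 - 1*25) = 347659 + (241 - 25) = 347659 + 216 = 347875)
1/p = 1/347875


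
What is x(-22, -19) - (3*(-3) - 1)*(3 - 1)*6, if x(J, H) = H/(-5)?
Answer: 619/5 ≈ 123.80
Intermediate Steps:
x(J, H) = -H/5 (x(J, H) = H*(-1/5) = -H/5)
x(-22, -19) - (3*(-3) - 1)*(3 - 1)*6 = -1/5*(-19) - (3*(-3) - 1)*(3 - 1)*6 = 19/5 - (-9 - 1)*2*6 = 19/5 - (-10)*12 = 19/5 - 1*(-120) = 19/5 + 120 = 619/5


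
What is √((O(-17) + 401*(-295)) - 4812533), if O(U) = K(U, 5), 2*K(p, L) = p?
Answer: 59*I*√5666/2 ≈ 2220.5*I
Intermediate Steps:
K(p, L) = p/2
O(U) = U/2
√((O(-17) + 401*(-295)) - 4812533) = √(((½)*(-17) + 401*(-295)) - 4812533) = √((-17/2 - 118295) - 4812533) = √(-236607/2 - 4812533) = √(-9861673/2) = 59*I*√5666/2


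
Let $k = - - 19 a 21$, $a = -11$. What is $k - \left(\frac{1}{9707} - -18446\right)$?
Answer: $- \frac{221659346}{9707} \approx -22835.0$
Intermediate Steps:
$k = -4389$ ($k = - \left(-19\right) \left(-11\right) 21 = - 209 \cdot 21 = \left(-1\right) 4389 = -4389$)
$k - \left(\frac{1}{9707} - -18446\right) = -4389 - \left(\frac{1}{9707} - -18446\right) = -4389 - \left(\frac{1}{9707} + 18446\right) = -4389 - \frac{179055323}{9707} = - \frac{221659346}{9707}$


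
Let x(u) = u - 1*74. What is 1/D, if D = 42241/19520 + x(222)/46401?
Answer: 905747520/1962913601 ≈ 0.46143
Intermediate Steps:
x(u) = -74 + u (x(u) = u - 74 = -74 + u)
D = 1962913601/905747520 (D = 42241/19520 + (-74 + 222)/46401 = 42241*(1/19520) + 148*(1/46401) = 42241/19520 + 148/46401 = 1962913601/905747520 ≈ 2.1672)
1/D = 1/(1962913601/905747520) = 905747520/1962913601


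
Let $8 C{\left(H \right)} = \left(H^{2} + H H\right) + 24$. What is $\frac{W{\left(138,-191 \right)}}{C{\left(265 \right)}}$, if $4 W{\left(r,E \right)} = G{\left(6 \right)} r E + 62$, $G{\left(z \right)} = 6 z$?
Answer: $- \frac{948826}{70237} \approx -13.509$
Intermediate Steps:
$W{\left(r,E \right)} = \frac{31}{2} + 9 E r$ ($W{\left(r,E \right)} = \frac{6 \cdot 6 r E + 62}{4} = \frac{36 r E + 62}{4} = \frac{36 E r + 62}{4} = \frac{62 + 36 E r}{4} = \frac{31}{2} + 9 E r$)
$C{\left(H \right)} = 3 + \frac{H^{2}}{4}$ ($C{\left(H \right)} = \frac{\left(H^{2} + H H\right) + 24}{8} = \frac{\left(H^{2} + H^{2}\right) + 24}{8} = \frac{2 H^{2} + 24}{8} = \frac{24 + 2 H^{2}}{8} = 3 + \frac{H^{2}}{4}$)
$\frac{W{\left(138,-191 \right)}}{C{\left(265 \right)}} = \frac{\frac{31}{2} + 9 \left(-191\right) 138}{3 + \frac{265^{2}}{4}} = \frac{\frac{31}{2} - 237222}{3 + \frac{1}{4} \cdot 70225} = - \frac{474413}{2 \left(3 + \frac{70225}{4}\right)} = - \frac{474413}{2 \cdot \frac{70237}{4}} = \left(- \frac{474413}{2}\right) \frac{4}{70237} = - \frac{948826}{70237}$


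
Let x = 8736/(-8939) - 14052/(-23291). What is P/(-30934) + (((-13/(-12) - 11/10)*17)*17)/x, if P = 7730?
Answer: 130368983841941/10322147447280 ≈ 12.630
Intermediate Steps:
x = -11122764/29742607 (x = 8736*(-1/8939) - 14052*(-1/23291) = -1248/1277 + 14052/23291 = -11122764/29742607 ≈ -0.37397)
P/(-30934) + (((-13/(-12) - 11/10)*17)*17)/x = 7730/(-30934) + (((-13/(-12) - 11/10)*17)*17)/(-11122764/29742607) = 7730*(-1/30934) + (((-13*(-1/12) - 11*1/10)*17)*17)*(-29742607/11122764) = -3865/15467 + (((13/12 - 11/10)*17)*17)*(-29742607/11122764) = -3865/15467 + (-1/60*17*17)*(-29742607/11122764) = -3865/15467 - 17/60*17*(-29742607/11122764) = -3865/15467 - 289/60*(-29742607/11122764) = -3865/15467 + 8595613423/667365840 = 130368983841941/10322147447280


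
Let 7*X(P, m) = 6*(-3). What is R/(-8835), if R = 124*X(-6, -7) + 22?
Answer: 2078/61845 ≈ 0.033600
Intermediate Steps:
X(P, m) = -18/7 (X(P, m) = (6*(-3))/7 = (1/7)*(-18) = -18/7)
R = -2078/7 (R = 124*(-18/7) + 22 = -2232/7 + 22 = -2078/7 ≈ -296.86)
R/(-8835) = -2078/7/(-8835) = -2078/7*(-1/8835) = 2078/61845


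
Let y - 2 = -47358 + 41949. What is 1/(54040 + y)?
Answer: 1/48633 ≈ 2.0562e-5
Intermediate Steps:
y = -5407 (y = 2 + (-47358 + 41949) = 2 - 5409 = -5407)
1/(54040 + y) = 1/(54040 - 5407) = 1/48633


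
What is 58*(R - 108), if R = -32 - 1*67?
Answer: -12006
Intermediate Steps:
R = -99 (R = -32 - 67 = -99)
58*(R - 108) = 58*(-99 - 108) = 58*(-207) = -12006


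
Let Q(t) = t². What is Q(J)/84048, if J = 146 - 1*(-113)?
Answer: 67081/84048 ≈ 0.79813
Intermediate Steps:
J = 259 (J = 146 + 113 = 259)
Q(J)/84048 = 259²/84048 = 67081*(1/84048) = 67081/84048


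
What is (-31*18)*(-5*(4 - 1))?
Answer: 8370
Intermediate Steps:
(-31*18)*(-5*(4 - 1)) = -(-2790)*3 = -558*(-15) = 8370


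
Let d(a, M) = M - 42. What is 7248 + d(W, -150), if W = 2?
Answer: 7056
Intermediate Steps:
d(a, M) = -42 + M
7248 + d(W, -150) = 7248 + (-42 - 150) = 7248 - 192 = 7056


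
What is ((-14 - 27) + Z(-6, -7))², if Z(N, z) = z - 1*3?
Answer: 2601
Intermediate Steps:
Z(N, z) = -3 + z (Z(N, z) = z - 3 = -3 + z)
((-14 - 27) + Z(-6, -7))² = ((-14 - 27) + (-3 - 7))² = (-41 - 10)² = (-51)² = 2601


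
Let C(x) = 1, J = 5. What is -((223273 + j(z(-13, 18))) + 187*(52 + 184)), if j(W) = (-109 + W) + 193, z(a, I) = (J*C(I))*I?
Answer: -267579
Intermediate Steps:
z(a, I) = 5*I (z(a, I) = (5*1)*I = 5*I)
j(W) = 84 + W
-((223273 + j(z(-13, 18))) + 187*(52 + 184)) = -((223273 + (84 + 5*18)) + 187*(52 + 184)) = -((223273 + (84 + 90)) + 187*236) = -((223273 + 174) + 44132) = -(223447 + 44132) = -1*267579 = -267579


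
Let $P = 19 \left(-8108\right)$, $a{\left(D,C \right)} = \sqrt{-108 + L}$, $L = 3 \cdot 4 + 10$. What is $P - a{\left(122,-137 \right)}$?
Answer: $-154052 - i \sqrt{86} \approx -1.5405 \cdot 10^{5} - 9.2736 i$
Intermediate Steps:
$L = 22$ ($L = 12 + 10 = 22$)
$a{\left(D,C \right)} = i \sqrt{86}$ ($a{\left(D,C \right)} = \sqrt{-108 + 22} = \sqrt{-86} = i \sqrt{86}$)
$P = -154052$
$P - a{\left(122,-137 \right)} = -154052 - i \sqrt{86}$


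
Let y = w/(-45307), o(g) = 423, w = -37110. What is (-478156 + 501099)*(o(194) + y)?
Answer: 440550820653/45307 ≈ 9.7237e+6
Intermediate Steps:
y = 37110/45307 (y = -37110/(-45307) = -37110*(-1/45307) = 37110/45307 ≈ 0.81908)
(-478156 + 501099)*(o(194) + y) = (-478156 + 501099)*(423 + 37110/45307) = 22943*(19201971/45307) = 440550820653/45307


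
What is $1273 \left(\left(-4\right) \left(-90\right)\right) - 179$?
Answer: $458101$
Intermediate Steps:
$1273 \left(\left(-4\right) \left(-90\right)\right) - 179 = 1273 \cdot 360 - 179 = 458280 - 179 = 458101$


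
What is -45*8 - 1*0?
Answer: -360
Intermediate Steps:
-45*8 - 1*0 = -360 + 0 = -360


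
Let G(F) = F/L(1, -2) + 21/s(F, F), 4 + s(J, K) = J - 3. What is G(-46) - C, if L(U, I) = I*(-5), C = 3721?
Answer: -987389/265 ≈ -3726.0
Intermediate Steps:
s(J, K) = -7 + J (s(J, K) = -4 + (J - 3) = -4 + (-3 + J) = -7 + J)
L(U, I) = -5*I
G(F) = 21/(-7 + F) + F/10 (G(F) = F/((-5*(-2))) + 21/(-7 + F) = F/10 + 21/(-7 + F) = 21/(-7 + F) + F/10)
G(-46) - C = (210 - 46*(-7 - 46))/(10*(-7 - 46)) - 1*3721 = (1/10)*(210 - 46*(-53))/(-53) - 3721 = (1/10)*(-1/53)*(210 + 2438) - 3721 = (1/10)*(-1/53)*2648 - 3721 = -1324/265 - 3721 = -987389/265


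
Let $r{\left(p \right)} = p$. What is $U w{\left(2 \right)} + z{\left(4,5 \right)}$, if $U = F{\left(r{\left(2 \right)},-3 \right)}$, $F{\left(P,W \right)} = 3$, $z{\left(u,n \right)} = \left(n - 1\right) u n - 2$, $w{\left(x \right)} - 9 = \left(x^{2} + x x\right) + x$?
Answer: $135$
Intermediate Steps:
$w{\left(x \right)} = 9 + x + 2 x^{2}$ ($w{\left(x \right)} = 9 + \left(\left(x^{2} + x x\right) + x\right) = 9 + \left(\left(x^{2} + x^{2}\right) + x\right) = 9 + \left(2 x^{2} + x\right) = 9 + \left(x + 2 x^{2}\right) = 9 + x + 2 x^{2}$)
$z{\left(u,n \right)} = -2 + n u \left(-1 + n\right)$ ($z{\left(u,n \right)} = \left(n - 1\right) u n - 2 = \left(-1 + n\right) u n - 2 = u \left(-1 + n\right) n - 2 = n u \left(-1 + n\right) - 2 = -2 + n u \left(-1 + n\right)$)
$U = 3$
$U w{\left(2 \right)} + z{\left(4,5 \right)} = 3 \left(9 + 2 + 2 \cdot 2^{2}\right) - \left(2 - 100 + 20\right) = 3 \left(9 + 2 + 2 \cdot 4\right) - -78 = 3 \left(9 + 2 + 8\right) - -78 = 3 \cdot 19 + 78 = 57 + 78 = 135$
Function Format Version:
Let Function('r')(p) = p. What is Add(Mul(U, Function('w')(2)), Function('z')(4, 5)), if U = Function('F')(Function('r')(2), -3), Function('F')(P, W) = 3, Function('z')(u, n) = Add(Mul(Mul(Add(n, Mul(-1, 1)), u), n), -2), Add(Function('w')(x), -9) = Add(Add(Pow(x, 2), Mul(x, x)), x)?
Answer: 135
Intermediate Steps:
Function('w')(x) = Add(9, x, Mul(2, Pow(x, 2))) (Function('w')(x) = Add(9, Add(Add(Pow(x, 2), Mul(x, x)), x)) = Add(9, Add(Add(Pow(x, 2), Pow(x, 2)), x)) = Add(9, Add(Mul(2, Pow(x, 2)), x)) = Add(9, Add(x, Mul(2, Pow(x, 2)))) = Add(9, x, Mul(2, Pow(x, 2))))
Function('z')(u, n) = Add(-2, Mul(n, u, Add(-1, n))) (Function('z')(u, n) = Add(Mul(Mul(Add(n, -1), u), n), -2) = Add(Mul(Mul(Add(-1, n), u), n), -2) = Add(Mul(Mul(u, Add(-1, n)), n), -2) = Add(Mul(n, u, Add(-1, n)), -2) = Add(-2, Mul(n, u, Add(-1, n))))
U = 3
Add(Mul(U, Function('w')(2)), Function('z')(4, 5)) = Add(Mul(3, Add(9, 2, Mul(2, Pow(2, 2)))), Add(-2, Mul(4, Pow(5, 2)), Mul(-1, 5, 4))) = Add(Mul(3, Add(9, 2, Mul(2, 4))), Add(-2, Mul(4, 25), -20)) = Add(Mul(3, Add(9, 2, 8)), Add(-2, 100, -20)) = Add(Mul(3, 19), 78) = Add(57, 78) = 135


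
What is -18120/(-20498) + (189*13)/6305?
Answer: 6331161/4970765 ≈ 1.2737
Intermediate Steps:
-18120/(-20498) + (189*13)/6305 = -18120*(-1/20498) + 2457*(1/6305) = 9060/10249 + 189/485 = 6331161/4970765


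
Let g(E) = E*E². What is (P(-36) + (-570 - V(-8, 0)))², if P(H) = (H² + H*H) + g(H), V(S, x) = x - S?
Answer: 1992908164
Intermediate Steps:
g(E) = E³
P(H) = H³ + 2*H² (P(H) = (H² + H*H) + H³ = (H² + H²) + H³ = 2*H² + H³ = H³ + 2*H²)
(P(-36) + (-570 - V(-8, 0)))² = ((-36)²*(2 - 36) + (-570 - (0 - 1*(-8))))² = (1296*(-34) + (-570 - (0 + 8)))² = (-44064 + (-570 - 1*8))² = (-44064 + (-570 - 8))² = (-44064 - 578)² = (-44642)² = 1992908164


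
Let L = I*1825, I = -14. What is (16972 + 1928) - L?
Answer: 44450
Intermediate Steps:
L = -25550 (L = -14*1825 = -25550)
(16972 + 1928) - L = (16972 + 1928) - 1*(-25550) = 18900 + 25550 = 44450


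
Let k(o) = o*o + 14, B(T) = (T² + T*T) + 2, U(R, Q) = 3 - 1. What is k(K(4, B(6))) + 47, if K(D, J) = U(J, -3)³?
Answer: 125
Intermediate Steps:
U(R, Q) = 2
B(T) = 2 + 2*T² (B(T) = (T² + T²) + 2 = 2*T² + 2 = 2 + 2*T²)
K(D, J) = 8 (K(D, J) = 2³ = 8)
k(o) = 14 + o² (k(o) = o² + 14 = 14 + o²)
k(K(4, B(6))) + 47 = (14 + 8²) + 47 = (14 + 64) + 47 = 78 + 47 = 125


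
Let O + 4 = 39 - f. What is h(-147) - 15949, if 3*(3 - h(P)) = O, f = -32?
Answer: -47905/3 ≈ -15968.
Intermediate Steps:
O = 67 (O = -4 + (39 - 1*(-32)) = -4 + (39 + 32) = -4 + 71 = 67)
h(P) = -58/3 (h(P) = 3 - 1/3*67 = 3 - 67/3 = -58/3)
h(-147) - 15949 = -58/3 - 15949 = -47905/3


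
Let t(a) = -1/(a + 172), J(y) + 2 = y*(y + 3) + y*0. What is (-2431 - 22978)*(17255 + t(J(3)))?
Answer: -82425246051/188 ≈ -4.3843e+8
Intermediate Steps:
J(y) = -2 + y*(3 + y) (J(y) = -2 + (y*(y + 3) + y*0) = -2 + (y*(3 + y) + 0) = -2 + y*(3 + y))
t(a) = -1/(172 + a)
(-2431 - 22978)*(17255 + t(J(3))) = (-2431 - 22978)*(17255 - 1/(172 + (-2 + 3² + 3*3))) = -25409*(17255 - 1/(172 + (-2 + 9 + 9))) = -25409*(17255 - 1/(172 + 16)) = -25409*(17255 - 1/188) = -25409*3243939/188 = -82425246051/188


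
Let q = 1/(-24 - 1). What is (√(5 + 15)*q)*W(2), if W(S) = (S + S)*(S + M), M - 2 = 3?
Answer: -56*√5/25 ≈ -5.0088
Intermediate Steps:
M = 5 (M = 2 + 3 = 5)
W(S) = 2*S*(5 + S) (W(S) = (S + S)*(S + 5) = (2*S)*(5 + S) = 2*S*(5 + S))
q = -1/25 (q = 1/(-25) = -1/25 ≈ -0.040000)
(√(5 + 15)*q)*W(2) = (√(5 + 15)*(-1/25))*(2*2*(5 + 2)) = (√20*(-1/25))*(2*2*7) = ((2*√5)*(-1/25))*28 = -2*√5/25*28 = -56*√5/25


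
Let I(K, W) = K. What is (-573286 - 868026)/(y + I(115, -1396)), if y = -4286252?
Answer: 1441312/4286137 ≈ 0.33627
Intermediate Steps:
(-573286 - 868026)/(y + I(115, -1396)) = (-573286 - 868026)/(-4286252 + 115) = -1441312/(-4286137) = -1441312*(-1/4286137) = 1441312/4286137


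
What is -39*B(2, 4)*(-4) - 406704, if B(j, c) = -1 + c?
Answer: -406236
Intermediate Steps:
-39*B(2, 4)*(-4) - 406704 = -39*(-1 + 4)*(-4) - 406704 = -39*3*(-4) - 406704 = -117*(-4) - 406704 = 468 - 406704 = -406236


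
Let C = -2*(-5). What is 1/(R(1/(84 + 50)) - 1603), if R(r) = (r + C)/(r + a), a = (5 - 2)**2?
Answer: -1207/1933480 ≈ -0.00062426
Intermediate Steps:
C = 10
a = 9 (a = 3**2 = 9)
R(r) = (10 + r)/(9 + r) (R(r) = (r + 10)/(r + 9) = (10 + r)/(9 + r))
1/(R(1/(84 + 50)) - 1603) = 1/((10 + 1/(84 + 50))/(9 + 1/(84 + 50)) - 1603) = 1/((10 + 1/134)/(9 + 1/134) - 1603) = 1/((1341/134)/(1207/134) - 1603) = 1/((134/1207)*(1341/134) - 1603) = 1/(1341/1207 - 1603) = 1/(-1933480/1207) = -1207/1933480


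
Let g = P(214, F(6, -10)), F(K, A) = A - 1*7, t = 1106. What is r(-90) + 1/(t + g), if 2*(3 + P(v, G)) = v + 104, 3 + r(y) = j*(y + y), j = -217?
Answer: 49289935/1262 ≈ 39057.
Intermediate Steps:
r(y) = -3 - 434*y (r(y) = -3 - 217*(y + y) = -3 - 434*y)
F(K, A) = -7 + A (F(K, A) = A - 7 = -7 + A)
P(v, G) = 49 + v/2 (P(v, G) = -3 + (v + 104)/2 = -3 + (104 + v)/2 = -3 + (52 + v/2) = 49 + v/2)
g = 156 (g = 49 + (½)*214 = 49 + 107 = 156)
r(-90) + 1/(t + g) = (-3 - 434*(-90)) + 1/(1106 + 156) = (-3 + 39060) + 1/1262 = 39057 + 1/1262 = 49289935/1262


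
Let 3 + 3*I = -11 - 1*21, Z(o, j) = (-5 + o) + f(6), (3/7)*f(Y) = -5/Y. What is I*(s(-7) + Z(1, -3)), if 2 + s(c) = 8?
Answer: -35/54 ≈ -0.64815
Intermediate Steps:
f(Y) = -35/(3*Y) (f(Y) = 7*(-5/Y)/3 = -35/(3*Y))
Z(o, j) = -125/18 + o (Z(o, j) = (-5 + o) - 35/3/6 = (-5 + o) - 35/3*⅙ = (-5 + o) - 35/18 = -125/18 + o)
s(c) = 6 (s(c) = -2 + 8 = 6)
I = -35/3 (I = -1 + (-11 - 1*21)/3 = -1 + (-11 - 21)/3 = -1 + (⅓)*(-32) = -1 - 32/3 = -35/3 ≈ -11.667)
I*(s(-7) + Z(1, -3)) = -35*(6 + (-125/18 + 1))/3 = -35*(6 - 107/18)/3 = -35/3*1/18 = -35/54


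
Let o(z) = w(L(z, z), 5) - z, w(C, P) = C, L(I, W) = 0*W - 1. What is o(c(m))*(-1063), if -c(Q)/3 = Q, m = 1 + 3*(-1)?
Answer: 7441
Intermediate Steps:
L(I, W) = -1 (L(I, W) = 0 - 1 = -1)
m = -2 (m = 1 - 3 = -2)
c(Q) = -3*Q
o(z) = -1 - z
o(c(m))*(-1063) = (-1 - (-3)*(-2))*(-1063) = (-1 - 1*6)*(-1063) = (-1 - 6)*(-1063) = -7*(-1063) = 7441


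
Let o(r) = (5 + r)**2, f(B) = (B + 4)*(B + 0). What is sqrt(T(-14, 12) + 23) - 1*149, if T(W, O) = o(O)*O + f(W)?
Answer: -149 + sqrt(3631) ≈ -88.742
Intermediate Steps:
f(B) = B*(4 + B) (f(B) = (4 + B)*B = B*(4 + B))
T(W, O) = O*(5 + O)**2 + W*(4 + W) (T(W, O) = (5 + O)**2*O + W*(4 + W) = O*(5 + O)**2 + W*(4 + W))
sqrt(T(-14, 12) + 23) - 1*149 = sqrt((12*(5 + 12)**2 - 14*(4 - 14)) + 23) - 1*149 = sqrt((12*17**2 - 14*(-10)) + 23) - 149 = sqrt((12*289 + 140) + 23) - 149 = sqrt((3468 + 140) + 23) - 149 = sqrt(3608 + 23) - 149 = sqrt(3631) - 149 = -149 + sqrt(3631)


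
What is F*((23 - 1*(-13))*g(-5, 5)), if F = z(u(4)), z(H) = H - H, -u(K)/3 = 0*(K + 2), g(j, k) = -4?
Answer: 0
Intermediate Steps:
u(K) = 0 (u(K) = -0*(K + 2) = -0*(2 + K) = -3*0 = 0)
z(H) = 0
F = 0
F*((23 - 1*(-13))*g(-5, 5)) = 0*((23 - 1*(-13))*(-4)) = 0*((23 + 13)*(-4)) = 0*(36*(-4)) = 0*(-144) = 0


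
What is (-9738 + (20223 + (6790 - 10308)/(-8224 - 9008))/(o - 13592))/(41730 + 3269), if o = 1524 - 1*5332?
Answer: -1460079622327/6746178081600 ≈ -0.21643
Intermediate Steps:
o = -3808 (o = 1524 - 5332 = -3808)
(-9738 + (20223 + (6790 - 10308)/(-8224 - 9008))/(o - 13592))/(41730 + 3269) = (-9738 + (20223 + (6790 - 10308)/(-8224 - 9008))/(-3808 - 13592))/(41730 + 3269) = (-9738 + (20223 - 3518/(-17232))/(-17400))/44999 = (-9738 + (20223 - 3518*(-1/17232))*(-1/17400))*(1/44999) = (-9738 + (20223 + 1759/8616)*(-1/17400))*(1/44999) = (-9738 + (174243127/8616)*(-1/17400))*(1/44999) = (-9738 - 174243127/149918400)*(1/44999) = -1460079622327/149918400*1/44999 = -1460079622327/6746178081600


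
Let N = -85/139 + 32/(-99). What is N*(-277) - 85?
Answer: 2393366/13761 ≈ 173.92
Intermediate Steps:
N = -12863/13761 (N = -85*1/139 + 32*(-1/99) = -85/139 - 32/99 = -12863/13761 ≈ -0.93474)
N*(-277) - 85 = -12863/13761*(-277) - 85 = 3563051/13761 - 85 = 2393366/13761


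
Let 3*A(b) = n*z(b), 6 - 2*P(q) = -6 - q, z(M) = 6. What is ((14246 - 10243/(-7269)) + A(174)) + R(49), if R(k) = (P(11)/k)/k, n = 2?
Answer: 497456120573/34905738 ≈ 14251.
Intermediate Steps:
P(q) = 6 + q/2 (P(q) = 3 - (-6 - q)/2 = 3 + (3 + q/2) = 6 + q/2)
A(b) = 4 (A(b) = (2*6)/3 = (1/3)*12 = 4)
R(k) = 23/(2*k**2) (R(k) = ((6 + (1/2)*11)/k)/k = ((6 + 11/2)/k)/k = (23/(2*k))/k = 23/(2*k**2))
((14246 - 10243/(-7269)) + A(174)) + R(49) = ((14246 - 10243/(-7269)) + 4) + (23/2)/49**2 = ((14246 - 10243*(-1/7269)) + 4) + (23/2)*(1/2401) = ((14246 + 10243/7269) + 4) + 23/4802 = (103564417/7269 + 4) + 23/4802 = 103593493/7269 + 23/4802 = 497456120573/34905738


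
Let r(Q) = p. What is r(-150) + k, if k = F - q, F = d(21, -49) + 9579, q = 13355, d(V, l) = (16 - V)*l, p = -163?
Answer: -3694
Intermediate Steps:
r(Q) = -163
d(V, l) = l*(16 - V)
F = 9824 (F = -49*(16 - 1*21) + 9579 = -49*(16 - 21) + 9579 = -49*(-5) + 9579 = 245 + 9579 = 9824)
k = -3531 (k = 9824 - 1*13355 = 9824 - 13355 = -3531)
r(-150) + k = -163 - 3531 = -3694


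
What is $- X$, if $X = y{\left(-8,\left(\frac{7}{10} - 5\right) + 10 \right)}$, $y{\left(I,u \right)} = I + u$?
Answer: $\frac{23}{10} \approx 2.3$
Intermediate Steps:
$X = - \frac{23}{10}$ ($X = -8 + \left(\left(\frac{7}{10} - 5\right) + 10\right) = -8 + \left(- \frac{43}{10} + 10\right) = -8 + \frac{57}{10} = - \frac{23}{10} \approx -2.3$)
$- X = \left(-1\right) \left(- \frac{23}{10}\right) = \frac{23}{10}$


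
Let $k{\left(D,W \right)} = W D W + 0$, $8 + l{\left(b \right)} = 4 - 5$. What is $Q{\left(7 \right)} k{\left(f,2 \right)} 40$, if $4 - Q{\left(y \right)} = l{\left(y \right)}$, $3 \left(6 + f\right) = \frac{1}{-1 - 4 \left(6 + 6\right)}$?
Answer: $- \frac{1836640}{147} \approx -12494.0$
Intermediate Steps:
$l{\left(b \right)} = -9$ ($l{\left(b \right)} = -8 + \left(4 - 5\right) = -8 - 1 = -9$)
$f = - \frac{883}{147}$ ($f = -6 + \frac{1}{3 \left(-1 - 4 \left(6 + 6\right)\right)} = -6 + \frac{1}{3 \left(-1 - 48\right)} = -6 + \frac{1}{3 \left(-49\right)} = -6 + \frac{1}{3} \left(- \frac{1}{49}\right) = -6 - \frac{1}{147} = - \frac{883}{147} \approx -6.0068$)
$Q{\left(y \right)} = 13$ ($Q{\left(y \right)} = 4 - -9 = 4 + 9 = 13$)
$k{\left(D,W \right)} = D W^{2}$ ($k{\left(D,W \right)} = D W W + 0 = D W^{2} + 0 = D W^{2}$)
$Q{\left(7 \right)} k{\left(f,2 \right)} 40 = 13 \left(- \frac{883 \cdot 2^{2}}{147}\right) 40 = 13 \left(\left(- \frac{883}{147}\right) 4\right) 40 = 13 \left(- \frac{3532}{147}\right) 40 = \left(- \frac{45916}{147}\right) 40 = - \frac{1836640}{147}$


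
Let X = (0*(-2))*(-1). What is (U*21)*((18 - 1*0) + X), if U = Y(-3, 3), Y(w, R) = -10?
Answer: -3780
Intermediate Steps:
X = 0 (X = 0*(-1) = 0)
U = -10
(U*21)*((18 - 1*0) + X) = (-10*21)*((18 - 1*0) + 0) = -210*((18 + 0) + 0) = -210*(18 + 0) = -210*18 = -3780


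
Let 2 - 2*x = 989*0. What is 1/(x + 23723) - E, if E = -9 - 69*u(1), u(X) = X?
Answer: 1850473/23724 ≈ 78.000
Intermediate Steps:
x = 1 (x = 1 - 989*0/2 = 1 - 1/2*0 = 1 + 0 = 1)
E = -78 (E = -9 - 69*1 = -9 - 69 = -78)
1/(x + 23723) - E = 1/(1 + 23723) - 1*(-78) = 1/23724 + 78 = 1850473/23724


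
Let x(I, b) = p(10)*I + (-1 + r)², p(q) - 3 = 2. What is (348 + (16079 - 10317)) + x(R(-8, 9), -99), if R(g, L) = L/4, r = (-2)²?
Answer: 24521/4 ≈ 6130.3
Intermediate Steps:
p(q) = 5 (p(q) = 3 + 2 = 5)
r = 4
R(g, L) = L/4 (R(g, L) = L*(¼) = L/4)
x(I, b) = 9 + 5*I (x(I, b) = 5*I + (-1 + 4)² = 5*I + 3² = 5*I + 9 = 9 + 5*I)
(348 + (16079 - 10317)) + x(R(-8, 9), -99) = (348 + (16079 - 10317)) + (9 + 5*((¼)*9)) = (348 + 5762) + (9 + 5*(9/4)) = 6110 + (9 + 45/4) = 6110 + 81/4 = 24521/4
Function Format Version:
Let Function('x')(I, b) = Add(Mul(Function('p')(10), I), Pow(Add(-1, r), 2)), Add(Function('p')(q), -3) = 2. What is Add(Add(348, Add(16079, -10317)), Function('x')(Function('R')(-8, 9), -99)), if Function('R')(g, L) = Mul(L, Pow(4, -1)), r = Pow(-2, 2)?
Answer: Rational(24521, 4) ≈ 6130.3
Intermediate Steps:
Function('p')(q) = 5 (Function('p')(q) = Add(3, 2) = 5)
r = 4
Function('R')(g, L) = Mul(Rational(1, 4), L) (Function('R')(g, L) = Mul(L, Rational(1, 4)) = Mul(Rational(1, 4), L))
Function('x')(I, b) = Add(9, Mul(5, I)) (Function('x')(I, b) = Add(Mul(5, I), Pow(Add(-1, 4), 2)) = Add(Mul(5, I), Pow(3, 2)) = Add(Mul(5, I), 9) = Add(9, Mul(5, I)))
Add(Add(348, Add(16079, -10317)), Function('x')(Function('R')(-8, 9), -99)) = Add(Add(348, Add(16079, -10317)), Add(9, Mul(5, Mul(Rational(1, 4), 9)))) = Add(Add(348, 5762), Add(9, Mul(5, Rational(9, 4)))) = Add(6110, Add(9, Rational(45, 4))) = Add(6110, Rational(81, 4)) = Rational(24521, 4)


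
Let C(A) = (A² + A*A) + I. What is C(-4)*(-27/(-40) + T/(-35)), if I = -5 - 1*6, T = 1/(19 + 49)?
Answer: 9633/680 ≈ 14.166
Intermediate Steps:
T = 1/68 ≈ 0.014706
I = -11 (I = -5 - 6 = -11)
C(A) = -11 + 2*A² (C(A) = (A² + A*A) - 11 = (A² + A²) - 11 = 2*A² - 11 = -11 + 2*A²)
C(-4)*(-27/(-40) + T/(-35)) = (-11 + 2*(-4)²)*(-27/(-40) + (1/68)/(-35)) = (-11 + 2*16)*(-27*(-1/40) + (1/68)*(-1/35)) = (-11 + 32)*(27/40 - 1/2380) = 21*(3211/4760) = 9633/680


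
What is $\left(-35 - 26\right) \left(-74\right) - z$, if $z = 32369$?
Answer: $-27855$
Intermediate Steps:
$\left(-35 - 26\right) \left(-74\right) - z = \left(-35 - 26\right) \left(-74\right) - 32369 = \left(-61\right) \left(-74\right) - 32369 = 4514 - 32369 = -27855$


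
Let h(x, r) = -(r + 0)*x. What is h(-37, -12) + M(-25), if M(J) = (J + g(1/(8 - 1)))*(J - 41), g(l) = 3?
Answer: 1008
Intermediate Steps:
h(x, r) = -r*x
M(J) = (-41 + J)*(3 + J) (M(J) = (J + 3)*(J - 41) = (3 + J)*(-41 + J) = (-41 + J)*(3 + J))
h(-37, -12) + M(-25) = -1*(-12)*(-37) + (-123 + (-25)**2 - 38*(-25)) = -444 + (-123 + 625 + 950) = -444 + 1452 = 1008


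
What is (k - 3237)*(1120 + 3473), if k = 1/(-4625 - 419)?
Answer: -74991881397/5044 ≈ -1.4868e+7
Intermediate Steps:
k = -1/5044 (k = 1/(-5044) = -1/5044 ≈ -0.00019826)
(k - 3237)*(1120 + 3473) = (-1/5044 - 3237)*(1120 + 3473) = -16327429/5044*4593 = -74991881397/5044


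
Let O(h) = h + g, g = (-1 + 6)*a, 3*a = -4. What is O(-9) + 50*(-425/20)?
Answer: -6469/6 ≈ -1078.2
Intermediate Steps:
a = -4/3 (a = (⅓)*(-4) = -4/3 ≈ -1.3333)
g = -20/3 (g = (-1 + 6)*(-4/3) = 5*(-4/3) = -20/3 ≈ -6.6667)
O(h) = -20/3 + h (O(h) = h - 20/3 = -20/3 + h)
O(-9) + 50*(-425/20) = (-20/3 - 9) + 50*(-425/20) = -47/3 + 50*(-425*1/20) = -47/3 + 50*(-85/4) = -47/3 - 2125/2 = -6469/6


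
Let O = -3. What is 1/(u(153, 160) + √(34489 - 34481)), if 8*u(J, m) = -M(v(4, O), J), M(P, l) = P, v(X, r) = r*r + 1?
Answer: 20/103 + 32*√2/103 ≈ 0.63354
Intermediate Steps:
v(X, r) = 1 + r² (v(X, r) = r² + 1 = 1 + r²)
u(J, m) = -5/4 (u(J, m) = (-(1 + (-3)²))/8 = (-(1 + 9))/8 = (-1*10)/8 = (⅛)*(-10) = -5/4)
1/(u(153, 160) + √(34489 - 34481)) = 1/(-5/4 + √(34489 - 34481)) = 1/(-5/4 + √8) = 1/(-5/4 + 2*√2)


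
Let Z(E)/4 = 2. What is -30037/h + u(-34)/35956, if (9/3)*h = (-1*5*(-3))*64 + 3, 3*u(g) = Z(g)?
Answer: -90000793/961823 ≈ -93.573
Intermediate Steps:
Z(E) = 8 (Z(E) = 4*2 = 8)
u(g) = 8/3 (u(g) = (⅓)*8 = 8/3)
h = 321 (h = ((-1*5*(-3))*64 + 3)/3 = (-5*(-3)*64 + 3)/3 = (15*64 + 3)/3 = (960 + 3)/3 = (⅓)*963 = 321)
-30037/h + u(-34)/35956 = -30037/321 + (8/3)/35956 = -30037*1/321 + (8/3)*(1/35956) = -30037/321 + 2/26967 = -90000793/961823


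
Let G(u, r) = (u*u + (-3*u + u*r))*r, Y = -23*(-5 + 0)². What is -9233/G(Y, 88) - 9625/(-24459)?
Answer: 34059488579/86633778000 ≈ 0.39314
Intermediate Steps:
Y = -575 (Y = -23*(-5)² = -23*25 = -575)
G(u, r) = r*(u² - 3*u + r*u) (G(u, r) = (u² + (-3*u + r*u))*r = (u² - 3*u + r*u)*r = r*(u² - 3*u + r*u))
-9233/G(Y, 88) - 9625/(-24459) = -9233*(-1/(50600*(-3 + 88 - 575))) - 9625/(-24459) = -9233/(88*(-575)*(-490)) - 9625*(-1/24459) = -9233/24794000 + 9625/24459 = -9233*1/24794000 + 9625/24459 = -1319/3542000 + 9625/24459 = 34059488579/86633778000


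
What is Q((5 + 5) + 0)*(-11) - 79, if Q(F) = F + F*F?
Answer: -1289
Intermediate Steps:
Q(F) = F + F²
Q((5 + 5) + 0)*(-11) - 79 = (((5 + 5) + 0)*(1 + ((5 + 5) + 0)))*(-11) - 79 = ((10 + 0)*(1 + (10 + 0)))*(-11) - 79 = (10*(1 + 10))*(-11) - 79 = (10*11)*(-11) - 79 = 110*(-11) - 79 = -1210 - 79 = -1289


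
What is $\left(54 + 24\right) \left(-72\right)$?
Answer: $-5616$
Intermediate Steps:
$\left(54 + 24\right) \left(-72\right) = 78 \left(-72\right) = -5616$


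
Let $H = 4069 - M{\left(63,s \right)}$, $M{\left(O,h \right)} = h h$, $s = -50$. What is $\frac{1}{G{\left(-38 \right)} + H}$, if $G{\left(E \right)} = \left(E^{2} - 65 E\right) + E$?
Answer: $\frac{1}{5445} \approx 0.00018365$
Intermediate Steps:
$M{\left(O,h \right)} = h^{2}$
$G{\left(E \right)} = E^{2} - 64 E$
$H = 1569$ ($H = 4069 - \left(-50\right)^{2} = 4069 - 2500 = 1569$)
$\frac{1}{G{\left(-38 \right)} + H} = \frac{1}{- 38 \left(-64 - 38\right) + 1569} = \frac{1}{\left(-38\right) \left(-102\right) + 1569} = \frac{1}{3876 + 1569} = \frac{1}{5445}$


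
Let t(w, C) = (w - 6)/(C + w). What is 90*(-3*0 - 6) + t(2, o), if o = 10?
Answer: -1621/3 ≈ -540.33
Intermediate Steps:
t(w, C) = (-6 + w)/(C + w)
90*(-3*0 - 6) + t(2, o) = 90*(-3*0 - 6) + (-6 + 2)/(10 + 2) = 90*(0 - 6) - 4/12 = 90*(-6) + (1/12)*(-4) = -540 - 1/3 = -1621/3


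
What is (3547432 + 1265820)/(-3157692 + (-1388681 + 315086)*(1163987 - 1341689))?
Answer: 2406626/95388410499 ≈ 2.5230e-5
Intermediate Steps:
(3547432 + 1265820)/(-3157692 + (-1388681 + 315086)*(1163987 - 1341689)) = 4813252/(-3157692 - 1073595*(-177702)) = 4813252/(-3157692 + 190779978690) = 4813252/190776820998 = 4813252*(1/190776820998) = 2406626/95388410499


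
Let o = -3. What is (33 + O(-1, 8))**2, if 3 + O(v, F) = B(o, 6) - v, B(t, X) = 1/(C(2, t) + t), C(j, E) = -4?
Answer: 46656/49 ≈ 952.16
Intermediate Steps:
B(t, X) = 1/(-4 + t)
O(v, F) = -22/7 - v (O(v, F) = -3 + (1/(-4 - 3) - v) = -3 + (1/(-7) - v) = -3 + (-1/7 - v) = -22/7 - v)
(33 + O(-1, 8))**2 = (33 + (-22/7 - 1*(-1)))**2 = (33 + (-22/7 + 1))**2 = (33 - 15/7)**2 = (216/7)**2 = 46656/49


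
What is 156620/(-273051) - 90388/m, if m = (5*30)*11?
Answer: -4156492798/75089025 ≈ -55.354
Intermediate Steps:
m = 1650 (m = 150*11 = 1650)
156620/(-273051) - 90388/m = 156620/(-273051) - 90388/1650 = 156620*(-1/273051) - 90388*1/1650 = -156620/273051 - 45194/825 = -4156492798/75089025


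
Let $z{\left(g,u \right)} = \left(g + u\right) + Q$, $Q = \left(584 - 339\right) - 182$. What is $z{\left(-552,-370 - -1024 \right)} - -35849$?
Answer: $36014$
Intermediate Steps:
$Q = 63$ ($Q = 245 - 182 = 63$)
$z{\left(g,u \right)} = 63 + g + u$ ($z{\left(g,u \right)} = \left(g + u\right) + 63 = 63 + g + u$)
$z{\left(-552,-370 - -1024 \right)} - -35849 = \left(63 - 552 - -654\right) - -35849 = \left(63 - 552 + \left(-370 + 1024\right)\right) + 35849 = \left(63 - 552 + 654\right) + 35849 = 165 + 35849 = 36014$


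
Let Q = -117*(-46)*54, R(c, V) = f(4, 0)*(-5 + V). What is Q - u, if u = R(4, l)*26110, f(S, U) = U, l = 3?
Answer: 290628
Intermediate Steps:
R(c, V) = 0 (R(c, V) = 0*(-5 + V) = 0)
u = 0 (u = 0*26110 = 0)
Q = 290628 (Q = 5382*54 = 290628)
Q - u = 290628 - 1*0 = 290628 + 0 = 290628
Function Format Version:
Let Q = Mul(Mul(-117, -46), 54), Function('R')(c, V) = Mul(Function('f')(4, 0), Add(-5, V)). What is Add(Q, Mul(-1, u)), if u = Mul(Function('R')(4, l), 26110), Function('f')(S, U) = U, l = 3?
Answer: 290628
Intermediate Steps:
Function('R')(c, V) = 0 (Function('R')(c, V) = Mul(0, Add(-5, V)) = 0)
u = 0 (u = Mul(0, 26110) = 0)
Q = 290628 (Q = Mul(5382, 54) = 290628)
Add(Q, Mul(-1, u)) = Add(290628, Mul(-1, 0)) = Add(290628, 0) = 290628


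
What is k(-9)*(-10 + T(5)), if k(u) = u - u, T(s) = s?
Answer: 0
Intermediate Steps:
k(u) = 0
k(-9)*(-10 + T(5)) = 0*(-10 + 5) = 0*(-5) = 0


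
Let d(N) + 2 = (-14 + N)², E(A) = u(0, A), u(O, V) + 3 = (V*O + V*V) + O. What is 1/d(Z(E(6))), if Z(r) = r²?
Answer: 1/1155623 ≈ 8.6533e-7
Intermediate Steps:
u(O, V) = -3 + O + V² + O*V (u(O, V) = -3 + ((V*O + V*V) + O) = -3 + ((O*V + V²) + O) = -3 + ((V² + O*V) + O) = -3 + (O + V² + O*V) = -3 + O + V² + O*V)
E(A) = -3 + A² (E(A) = -3 + 0 + A² + 0*A = -3 + 0 + A² + 0 = -3 + A²)
d(N) = -2 + (-14 + N)²
1/d(Z(E(6))) = 1/(-2 + (-14 + (-3 + 6²)²)²) = 1/(-2 + (-14 + (-3 + 36)²)²) = 1/(-2 + (-14 + 33²)²) = 1/(-2 + (-14 + 1089)²) = 1/(-2 + 1075²) = 1/(-2 + 1155625) = 1/1155623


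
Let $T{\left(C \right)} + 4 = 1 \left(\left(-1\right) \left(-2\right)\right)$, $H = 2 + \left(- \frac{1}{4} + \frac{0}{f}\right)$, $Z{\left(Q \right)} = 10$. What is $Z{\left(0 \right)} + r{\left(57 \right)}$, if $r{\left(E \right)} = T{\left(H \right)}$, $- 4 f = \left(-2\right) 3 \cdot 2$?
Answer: $8$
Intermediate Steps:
$f = 3$ ($f = - \frac{\left(-2\right) 3 \cdot 2}{4} = - \frac{\left(-6\right) 2}{4} = \left(- \frac{1}{4}\right) \left(-12\right) = 3$)
$H = \frac{7}{4}$ ($H = 2 + \left(- \frac{1}{4} + \frac{0}{3}\right) = 2 + \left(\left(-1\right) \frac{1}{4} + 0 \cdot \frac{1}{3}\right) = 2 + \left(- \frac{1}{4} + 0\right) = 2 - \frac{1}{4} = \frac{7}{4} \approx 1.75$)
$T{\left(C \right)} = -2$ ($T{\left(C \right)} = -4 + 1 \left(\left(-1\right) \left(-2\right)\right) = -4 + 1 \cdot 2 = -4 + 2 = -2$)
$r{\left(E \right)} = -2$
$Z{\left(0 \right)} + r{\left(57 \right)} = 10 - 2 = 8$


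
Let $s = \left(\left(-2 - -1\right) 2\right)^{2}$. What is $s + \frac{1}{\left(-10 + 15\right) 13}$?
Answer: $\frac{261}{65} \approx 4.0154$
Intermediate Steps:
$s = 4$ ($s = \left(\left(-2 + 1\right) 2\right)^{2} = \left(\left(-1\right) 2\right)^{2} = \left(-2\right)^{2} = 4$)
$s + \frac{1}{\left(-10 + 15\right) 13} = 4 + \frac{1}{\left(-10 + 15\right) 13} = 4 + \frac{1}{5 \cdot 13} = 4 + \frac{1}{65} = \frac{261}{65}$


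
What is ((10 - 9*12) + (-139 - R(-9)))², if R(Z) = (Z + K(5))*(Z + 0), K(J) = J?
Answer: 74529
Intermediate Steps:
R(Z) = Z*(5 + Z) (R(Z) = (Z + 5)*(Z + 0) = (5 + Z)*Z = Z*(5 + Z))
((10 - 9*12) + (-139 - R(-9)))² = ((10 - 9*12) + (-139 - (-9)*(5 - 9)))² = ((10 - 108) + (-139 - (-9)*(-4)))² = (-98 + (-139 - 1*36))² = (-98 + (-139 - 36))² = (-98 - 175)² = (-273)² = 74529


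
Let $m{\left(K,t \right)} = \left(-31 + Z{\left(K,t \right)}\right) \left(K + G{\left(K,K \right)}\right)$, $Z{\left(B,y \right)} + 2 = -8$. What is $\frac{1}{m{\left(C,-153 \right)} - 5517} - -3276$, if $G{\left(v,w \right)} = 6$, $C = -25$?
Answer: $\frac{15521687}{4738} \approx 3276.0$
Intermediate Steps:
$Z{\left(B,y \right)} = -10$ ($Z{\left(B,y \right)} = -2 - 8 = -10$)
$m{\left(K,t \right)} = -246 - 41 K$ ($m{\left(K,t \right)} = \left(-31 - 10\right) \left(K + 6\right) = - 41 \left(6 + K\right) = -246 - 41 K$)
$\frac{1}{m{\left(C,-153 \right)} - 5517} - -3276 = \frac{1}{\left(-246 - -1025\right) - 5517} - -3276 = \frac{1}{\left(-246 + 1025\right) - 5517} + 3276 = \frac{1}{779 - 5517} + 3276 = \frac{1}{-4738} + 3276 = - \frac{1}{4738} + 3276 = \frac{15521687}{4738}$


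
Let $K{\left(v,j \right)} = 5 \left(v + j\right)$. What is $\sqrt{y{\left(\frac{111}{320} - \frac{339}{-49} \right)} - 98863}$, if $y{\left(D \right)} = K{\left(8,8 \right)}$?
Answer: $i \sqrt{98783} \approx 314.3 i$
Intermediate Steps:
$K{\left(v,j \right)} = 5 j + 5 v$ ($K{\left(v,j \right)} = 5 \left(j + v\right) = 5 j + 5 v$)
$y{\left(D \right)} = 80$ ($y{\left(D \right)} = 5 \cdot 8 + 5 \cdot 8 = 40 + 40 = 80$)
$\sqrt{y{\left(\frac{111}{320} - \frac{339}{-49} \right)} - 98863} = \sqrt{80 - 98863} = \sqrt{-98783} = i \sqrt{98783}$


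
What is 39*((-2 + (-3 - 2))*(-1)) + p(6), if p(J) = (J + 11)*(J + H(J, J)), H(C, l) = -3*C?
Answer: 69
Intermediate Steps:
p(J) = -2*J*(11 + J) (p(J) = (J + 11)*(J - 3*J) = (11 + J)*(-2*J) = -2*J*(11 + J))
39*((-2 + (-3 - 2))*(-1)) + p(6) = 39*((-2 + (-3 - 2))*(-1)) + 2*6*(-11 - 1*6) = 39*((-2 - 5)*(-1)) + 2*6*(-11 - 6) = 39*(-7*(-1)) + 2*6*(-17) = 39*7 - 204 = 273 - 204 = 69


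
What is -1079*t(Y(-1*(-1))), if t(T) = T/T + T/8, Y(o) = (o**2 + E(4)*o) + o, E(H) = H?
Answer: -7553/4 ≈ -1888.3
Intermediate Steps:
Y(o) = o**2 + 5*o (Y(o) = (o**2 + 4*o) + o = o**2 + 5*o)
t(T) = 1 + T/8 (t(T) = 1 + T*(1/8) = 1 + T/8)
-1079*t(Y(-1*(-1))) = -1079*(1 + ((-1*(-1))*(5 - 1*(-1)))/8) = -1079*(1 + (1*(5 + 1))/8) = -1079*(1 + (1*6)/8) = -1079*(1 + (1/8)*6) = -1079*(1 + 3/4) = -1079*7/4 = -7553/4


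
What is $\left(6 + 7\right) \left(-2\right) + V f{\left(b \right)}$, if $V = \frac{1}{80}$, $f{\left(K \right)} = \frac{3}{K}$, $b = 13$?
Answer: $- \frac{27037}{1040} \approx -25.997$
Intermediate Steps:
$V = \frac{1}{80} \approx 0.0125$
$\left(6 + 7\right) \left(-2\right) + V f{\left(b \right)} = \left(6 + 7\right) \left(-2\right) + \frac{3 \cdot \frac{1}{13}}{80} = 13 \left(-2\right) + \frac{3 \cdot \frac{1}{13}}{80} = -26 + \frac{1}{80} \cdot \frac{3}{13} = -26 + \frac{3}{1040} = - \frac{27037}{1040}$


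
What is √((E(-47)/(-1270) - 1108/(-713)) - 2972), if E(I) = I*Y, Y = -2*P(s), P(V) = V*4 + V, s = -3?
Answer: 3*I*√2705224435997/90551 ≈ 54.492*I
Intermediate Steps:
P(V) = 5*V (P(V) = 4*V + V = 5*V)
Y = 30 (Y = -10*(-3) = -2*(-15) = 30)
E(I) = 30*I (E(I) = I*30 = 30*I)
√((E(-47)/(-1270) - 1108/(-713)) - 2972) = √(((30*(-47))/(-1270) - 1108/(-713)) - 2972) = √((-1410*(-1/1270) - 1108*(-1/713)) - 2972) = √((141/127 + 1108/713) - 2972) = √(241249/90551 - 2972) = √(-268876323/90551) = 3*I*√2705224435997/90551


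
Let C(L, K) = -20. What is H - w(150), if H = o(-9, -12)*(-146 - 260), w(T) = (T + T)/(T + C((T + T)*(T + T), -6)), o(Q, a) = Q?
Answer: 47472/13 ≈ 3651.7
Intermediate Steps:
w(T) = 2*T/(-20 + T) (w(T) = (T + T)/(T - 20) = (2*T)/(-20 + T) = 2*T/(-20 + T))
H = 3654 (H = -9*(-146 - 260) = -9*(-406) = 3654)
H - w(150) = 3654 - 2*150/(-20 + 150) = 3654 - 2*150/130 = 3654 - 1*30/13 = 3654 - 30/13 = 47472/13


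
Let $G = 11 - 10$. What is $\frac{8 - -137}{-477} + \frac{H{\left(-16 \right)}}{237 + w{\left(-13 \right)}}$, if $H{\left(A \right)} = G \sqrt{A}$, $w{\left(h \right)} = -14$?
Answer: $- \frac{145}{477} + \frac{4 i}{223} \approx -0.30398 + 0.017937 i$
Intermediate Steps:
$G = 1$
$H{\left(A \right)} = \sqrt{A}$ ($H{\left(A \right)} = 1 \sqrt{A} = \sqrt{A}$)
$\frac{8 - -137}{-477} + \frac{H{\left(-16 \right)}}{237 + w{\left(-13 \right)}} = \frac{8 - -137}{-477} + \frac{\sqrt{-16}}{237 - 14} = \left(8 + 137\right) \left(- \frac{1}{477}\right) + \frac{4 i}{223} = 145 \left(- \frac{1}{477}\right) + 4 i \frac{1}{223} = - \frac{145}{477} + \frac{4 i}{223}$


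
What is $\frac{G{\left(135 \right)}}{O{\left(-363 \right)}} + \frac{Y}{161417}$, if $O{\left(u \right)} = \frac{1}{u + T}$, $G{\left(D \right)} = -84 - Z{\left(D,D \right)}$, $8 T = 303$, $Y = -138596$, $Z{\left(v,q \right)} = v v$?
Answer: $\frac{7686952292885}{1291336} \approx 5.9527 \cdot 10^{6}$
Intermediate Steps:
$Z{\left(v,q \right)} = v^{2}$
$T = \frac{303}{8}$ ($T = \frac{1}{8} \cdot 303 = \frac{303}{8} \approx 37.875$)
$G{\left(D \right)} = -84 - D^{2}$
$O{\left(u \right)} = \frac{1}{\frac{303}{8} + u}$ ($O{\left(u \right)} = \frac{1}{u + \frac{303}{8}} = \frac{1}{\frac{303}{8} + u}$)
$\frac{G{\left(135 \right)}}{O{\left(-363 \right)}} + \frac{Y}{161417} = \frac{-84 - 135^{2}}{8 \frac{1}{303 + 8 \left(-363\right)}} - \frac{138596}{161417} = \frac{-84 - 18225}{8 \frac{1}{303 - 2904}} - \frac{138596}{161417} = \frac{-84 - 18225}{8 \frac{1}{-2601}} - \frac{138596}{161417} = - \frac{18309}{8 \left(- \frac{1}{2601}\right)} - \frac{138596}{161417} = - \frac{18309}{- \frac{8}{2601}} - \frac{138596}{161417} = \left(-18309\right) \left(- \frac{2601}{8}\right) - \frac{138596}{161417} = \frac{47621709}{8} - \frac{138596}{161417} = \frac{7686952292885}{1291336}$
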